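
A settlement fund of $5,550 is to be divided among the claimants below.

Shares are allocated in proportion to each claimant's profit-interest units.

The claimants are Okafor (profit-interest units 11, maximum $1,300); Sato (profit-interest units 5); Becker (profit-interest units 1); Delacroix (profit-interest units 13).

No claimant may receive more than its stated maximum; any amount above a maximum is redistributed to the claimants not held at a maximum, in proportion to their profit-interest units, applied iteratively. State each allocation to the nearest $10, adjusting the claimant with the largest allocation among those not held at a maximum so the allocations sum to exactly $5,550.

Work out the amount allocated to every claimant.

Combined profit-interest units = 30.
Proportional shares (ignoring caps): Okafor 2,035.00; Sato 925.00; Becker 185.00; Delacroix 2,405.00.
Cap binds for Okafor ($1,300); remaining pool $4,250 reallocated over remaining profit-interest units 19.
Remaining shares: Sato 1,118.42 → $1,120; Becker 223.68 → $220; Delacroix 2,907.89 → $2,910.

Okafor: $1,300; Sato: $1,120; Becker: $220; Delacroix: $2,910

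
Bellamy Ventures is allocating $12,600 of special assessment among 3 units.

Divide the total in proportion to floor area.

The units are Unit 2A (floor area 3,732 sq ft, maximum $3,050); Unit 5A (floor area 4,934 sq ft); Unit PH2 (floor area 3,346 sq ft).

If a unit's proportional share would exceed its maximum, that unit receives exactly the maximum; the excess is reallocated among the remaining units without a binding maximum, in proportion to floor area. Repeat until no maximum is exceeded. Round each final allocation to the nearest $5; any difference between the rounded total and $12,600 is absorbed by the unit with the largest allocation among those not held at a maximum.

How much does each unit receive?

Unit 2A: $3,050 · Unit 5A: $5,690 · Unit PH2: $3,860

Floor area total: 12,012.
Proportional shares (ignoring caps): Unit 2A 3,914.69; Unit 5A 5,175.52; Unit PH2 3,509.79.
Cap binds for Unit 2A ($3,050); balance $9,550 reallocated over remaining floor area 8,280.
Redistributed shares: Unit 5A 5,690.79 → $5,690; Unit PH2 3,859.21 → $3,860.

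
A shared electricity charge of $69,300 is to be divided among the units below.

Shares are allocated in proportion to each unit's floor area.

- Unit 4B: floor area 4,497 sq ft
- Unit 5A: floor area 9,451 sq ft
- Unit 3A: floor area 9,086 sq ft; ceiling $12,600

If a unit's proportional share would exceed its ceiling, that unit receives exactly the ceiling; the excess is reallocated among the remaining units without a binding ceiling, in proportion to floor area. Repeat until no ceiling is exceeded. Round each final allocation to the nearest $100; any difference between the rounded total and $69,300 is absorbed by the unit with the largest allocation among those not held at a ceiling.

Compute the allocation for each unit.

Unit 4B: $18,300; Unit 5A: $38,400; Unit 3A: $12,600

Total floor area = 23,034.
Proportional shares (ignoring caps): Unit 4B 13,529.66; Unit 5A 28,434.24; Unit 3A 27,336.10.
Cap binds for Unit 3A ($12,600); remaining pool $56,700 reallocated over remaining floor area 13,948.
Shares after redistribution: Unit 4B 18,280.75 → $18,300; Unit 5A 38,419.25 → $38,400.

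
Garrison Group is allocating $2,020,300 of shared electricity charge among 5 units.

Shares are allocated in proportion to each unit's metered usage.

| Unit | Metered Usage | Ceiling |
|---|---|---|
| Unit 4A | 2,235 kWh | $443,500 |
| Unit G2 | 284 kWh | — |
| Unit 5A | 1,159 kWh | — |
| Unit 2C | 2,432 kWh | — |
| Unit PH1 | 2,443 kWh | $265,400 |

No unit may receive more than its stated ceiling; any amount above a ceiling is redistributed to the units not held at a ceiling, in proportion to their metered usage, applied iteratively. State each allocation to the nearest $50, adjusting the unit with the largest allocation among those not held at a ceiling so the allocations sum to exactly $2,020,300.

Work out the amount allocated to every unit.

Metered usage total: 8,553.
Unconstrained shares: Unit 4A 527,928.27; Unit G2 67,083.50; Unit 5A 273,766.83; Unit 2C 574,461.55; Unit PH1 577,059.85.
Capped: Unit 4A ($443,500), Unit PH1 ($265,400); balance $1,311,400 reallocated over remaining metered usage 3,875.
Shares after redistribution: Unit G2 96,112.93 → $96,100; Unit 5A 392,235.51 → $392,250; Unit 2C 823,051.56 → $823,050.

Unit 4A: $443,500; Unit G2: $96,100; Unit 5A: $392,250; Unit 2C: $823,050; Unit PH1: $265,400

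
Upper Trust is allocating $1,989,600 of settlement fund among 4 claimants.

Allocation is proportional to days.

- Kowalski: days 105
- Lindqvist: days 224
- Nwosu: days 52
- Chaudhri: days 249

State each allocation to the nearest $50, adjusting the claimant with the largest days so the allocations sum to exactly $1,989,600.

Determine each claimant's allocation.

Kowalski: $331,600 | Lindqvist: $707,400 | Nwosu: $164,200 | Chaudhri: $786,400

Days total: 630.
Raw shares: Kowalski 105/630 × $1,989,600 = 331,600.00; Lindqvist 224/630 × $1,989,600 = 707,413.33; Nwosu 52/630 × $1,989,600 = 164,220.95; Chaudhri 249/630 × $1,989,600 = 786,365.71.
After rounding ($50): Kowalski $331,600; Lindqvist $707,400; Nwosu $164,200; Chaudhri $786,350. Sum = $1,989,550.
Difference $1,989,600 − $1,989,550 = +$50 applied to largest days (Chaudhri): Chaudhri becomes $786,400.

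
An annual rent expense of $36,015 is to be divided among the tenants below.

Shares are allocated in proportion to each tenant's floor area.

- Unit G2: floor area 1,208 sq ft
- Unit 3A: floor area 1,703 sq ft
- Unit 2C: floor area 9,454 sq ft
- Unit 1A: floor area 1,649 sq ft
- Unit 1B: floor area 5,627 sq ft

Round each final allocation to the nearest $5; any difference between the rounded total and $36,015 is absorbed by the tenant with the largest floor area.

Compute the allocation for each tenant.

Unit G2: $2,215 | Unit 3A: $3,125 | Unit 2C: $17,330 | Unit 1A: $3,025 | Unit 1B: $10,320

Sum of floor area: 1,208 + 1,703 + 9,454 + 1,649 + 5,627 = 19,641.
Pro-rata amounts: Unit G2 2,215.07; Unit 3A 3,122.73; Unit 2C 17,335.46; Unit 1A 3,023.71; Unit 1B 10,318.03.
At nearest $5: Unit G2 $2,215; Unit 3A $3,125; Unit 2C $17,335; Unit 1A $3,025; Unit 1B $10,320. Sum = $36,020.
Difference $36,015 − $36,020 = −$5 applied to largest floor area (Unit 2C): Unit 2C becomes $17,330.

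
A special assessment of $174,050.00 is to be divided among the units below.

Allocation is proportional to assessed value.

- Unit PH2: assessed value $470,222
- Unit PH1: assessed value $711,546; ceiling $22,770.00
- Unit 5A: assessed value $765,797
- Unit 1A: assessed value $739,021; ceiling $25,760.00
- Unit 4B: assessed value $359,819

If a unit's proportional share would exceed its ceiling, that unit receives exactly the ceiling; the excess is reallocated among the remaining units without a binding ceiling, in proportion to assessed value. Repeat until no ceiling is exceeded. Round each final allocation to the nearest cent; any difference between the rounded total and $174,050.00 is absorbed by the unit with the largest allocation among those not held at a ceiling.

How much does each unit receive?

Combined assessed value = 3,046,405.
Pro-rata shares before constraints: Unit PH2 26,865.1539; Unit PH1 40,652.6976; Unit 5A 43,752.2154; Unit 1A 42,222.4245; Unit 4B 20,557.5086.
Held at cap: Unit PH1 ($22,770.00), Unit 1A ($25,760.00); balance $125,520.00 reallocated over remaining assessed value 1,595,838.
Shares after redistribution: Unit PH2 36,985.1235 → $36,985.12; Unit 5A 60,233.4569 → $60,233.46; Unit 4B 28,301.4196 → $28,301.42.

Unit PH2: $36,985.12 · Unit PH1: $22,770.00 · Unit 5A: $60,233.46 · Unit 1A: $25,760.00 · Unit 4B: $28,301.42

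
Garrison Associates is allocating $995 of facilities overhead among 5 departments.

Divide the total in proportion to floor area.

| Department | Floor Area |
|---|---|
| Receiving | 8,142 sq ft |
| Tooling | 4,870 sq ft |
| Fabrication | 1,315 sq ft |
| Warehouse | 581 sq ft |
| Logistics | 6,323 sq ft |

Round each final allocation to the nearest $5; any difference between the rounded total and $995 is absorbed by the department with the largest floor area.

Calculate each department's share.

Receiving: $385 · Tooling: $230 · Fabrication: $60 · Warehouse: $25 · Logistics: $295

Floor area total: 21,231.
Unrounded shares: Receiving 8,142/21,231 × $995 = 381.58; Tooling 4,870/21,231 × $995 = 228.23; Fabrication 1,315/21,231 × $995 = 61.63; Warehouse 581/21,231 × $995 = 27.23; Logistics 6,323/21,231 × $995 = 296.33.
Rounded to nearest $5: Receiving $380; Tooling $230; Fabrication $60; Warehouse $25; Logistics $295. Sum = $990.
Difference $995 − $990 = +$5 applied to largest floor area (Receiving): Receiving becomes $385.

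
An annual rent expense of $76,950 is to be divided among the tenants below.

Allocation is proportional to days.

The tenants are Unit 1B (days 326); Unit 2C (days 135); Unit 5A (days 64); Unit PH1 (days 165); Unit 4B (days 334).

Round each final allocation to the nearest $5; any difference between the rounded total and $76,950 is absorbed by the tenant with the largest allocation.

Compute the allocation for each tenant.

Unit 1B: $24,500; Unit 2C: $10,145; Unit 5A: $4,810; Unit PH1: $12,400; Unit 4B: $25,095

Days total: 1,024.
Pro-rata amounts: Unit 1B 326/1,024 × $76,950 = 24,497.75; Unit 2C 135/1,024 × $76,950 = 10,144.78; Unit 5A 64/1,024 × $76,950 = 4,809.38; Unit PH1 165/1,024 × $76,950 = 12,399.17; Unit 4B 334/1,024 × $76,950 = 25,098.93.
At nearest $5: Unit 1B $24,500; Unit 2C $10,145; Unit 5A $4,810; Unit PH1 $12,400; Unit 4B $25,100. Sum = $76,955.
Difference $76,950 − $76,955 = −$5 applied to largest allocation (Unit 4B): Unit 4B becomes $25,095.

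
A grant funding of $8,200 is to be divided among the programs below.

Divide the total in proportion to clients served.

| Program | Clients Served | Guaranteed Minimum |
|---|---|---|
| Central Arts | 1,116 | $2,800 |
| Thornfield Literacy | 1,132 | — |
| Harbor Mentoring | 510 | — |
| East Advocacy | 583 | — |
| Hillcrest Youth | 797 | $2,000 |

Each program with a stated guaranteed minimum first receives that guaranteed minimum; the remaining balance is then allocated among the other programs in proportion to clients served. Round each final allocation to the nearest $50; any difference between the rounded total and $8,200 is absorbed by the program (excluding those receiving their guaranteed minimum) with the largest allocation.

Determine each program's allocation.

Central Arts: $2,800; Thornfield Literacy: $1,700; Harbor Mentoring: $800; East Advocacy: $900; Hillcrest Youth: $2,000

Guaranteed amounts: Central Arts $2,800; Hillcrest Youth $2,000. Balance $3,400.
Balance split over remaining clients served 2,225: Thornfield Literacy 1,729.80 → $1,750; Harbor Mentoring 779.33 → $800; East Advocacy 890.88 → $900.
Rounding difference −$50 applied to Thornfield Literacy → $1,700.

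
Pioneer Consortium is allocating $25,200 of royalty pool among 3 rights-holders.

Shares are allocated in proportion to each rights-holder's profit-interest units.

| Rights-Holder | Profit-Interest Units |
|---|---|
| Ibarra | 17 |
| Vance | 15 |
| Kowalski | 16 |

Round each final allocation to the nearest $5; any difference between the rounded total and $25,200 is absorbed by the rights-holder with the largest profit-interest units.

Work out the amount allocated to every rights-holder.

Ibarra: $8,925 | Vance: $7,875 | Kowalski: $8,400

Profit-interest units total: 17 + 15 + 16 = 48.
Proportional shares: Ibarra 8,925.00; Vance 7,875.00; Kowalski 8,400.00.
At nearest $5: Ibarra $8,925; Vance $7,875; Kowalski $8,400. Sum = $25,200.
Sum already equals the total — no adjustment.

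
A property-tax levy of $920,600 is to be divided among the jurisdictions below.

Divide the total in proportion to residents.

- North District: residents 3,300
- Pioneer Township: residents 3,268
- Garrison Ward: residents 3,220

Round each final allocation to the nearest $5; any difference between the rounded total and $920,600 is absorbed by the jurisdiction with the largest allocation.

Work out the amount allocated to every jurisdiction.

North District: $310,375; Pioneer Township: $307,370; Garrison Ward: $302,855

Combined residents = 9,788.
Unrounded shares: North District 3,300/9,788 × $920,600 = 310,378.01; Pioneer Township 3,268/9,788 × $920,600 = 307,368.29; Garrison Ward 3,220/9,788 × $920,600 = 302,853.70.
At nearest $5: North District $310,380; Pioneer Township $307,370; Garrison Ward $302,855. Sum = $920,605.
Difference $920,600 − $920,605 = −$5 applied to largest allocation (North District): North District becomes $310,375.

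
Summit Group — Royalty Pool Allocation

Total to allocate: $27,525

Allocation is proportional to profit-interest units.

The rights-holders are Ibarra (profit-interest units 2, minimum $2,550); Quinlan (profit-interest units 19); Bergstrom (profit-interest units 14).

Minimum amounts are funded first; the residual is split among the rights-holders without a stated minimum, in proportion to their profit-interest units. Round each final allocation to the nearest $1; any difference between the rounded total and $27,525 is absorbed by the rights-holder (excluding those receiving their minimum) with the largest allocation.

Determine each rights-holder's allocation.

Guaranteed amounts: Ibarra $2,550. Residual $24,975.
Residual split over remaining profit-interest units 33: Quinlan 14,379.55 → $14,380; Bergstrom 10,595.45 → $10,595.

Ibarra: $2,550 | Quinlan: $14,380 | Bergstrom: $10,595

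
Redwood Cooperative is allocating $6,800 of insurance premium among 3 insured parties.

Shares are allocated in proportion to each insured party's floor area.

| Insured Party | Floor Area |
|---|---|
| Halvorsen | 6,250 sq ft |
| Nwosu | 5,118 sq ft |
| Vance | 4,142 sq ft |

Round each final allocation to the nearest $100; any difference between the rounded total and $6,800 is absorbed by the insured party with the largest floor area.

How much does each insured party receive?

Halvorsen: $2,800 · Nwosu: $2,200 · Vance: $1,800

Sum of floor area: 15,510.
Pro-rata amounts: Halvorsen 6,250/15,510 × $6,800 = 2,740.17; Nwosu 5,118/15,510 × $6,800 = 2,243.87; Vance 4,142/15,510 × $6,800 = 1,815.96.
After rounding ($100): Halvorsen $2,700; Nwosu $2,200; Vance $1,800. Sum = $6,700.
Difference $6,800 − $6,700 = +$100 applied to largest floor area (Halvorsen): Halvorsen becomes $2,800.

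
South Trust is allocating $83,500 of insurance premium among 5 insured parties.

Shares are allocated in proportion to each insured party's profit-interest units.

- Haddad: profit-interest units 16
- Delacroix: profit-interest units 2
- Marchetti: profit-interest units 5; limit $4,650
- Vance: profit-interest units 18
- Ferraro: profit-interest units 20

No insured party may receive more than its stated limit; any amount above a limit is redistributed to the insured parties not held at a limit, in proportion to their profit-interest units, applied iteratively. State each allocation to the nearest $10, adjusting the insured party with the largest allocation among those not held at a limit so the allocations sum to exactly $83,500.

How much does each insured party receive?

Haddad: $22,530; Delacroix: $2,820; Marchetti: $4,650; Vance: $25,340; Ferraro: $28,160

Combined profit-interest units = 61.
Unconstrained shares: Haddad 21,901.64; Delacroix 2,737.70; Marchetti 6,844.26; Vance 24,639.34; Ferraro 27,377.05.
Capped: Marchetti ($4,650); residual $78,850 reallocated over remaining profit-interest units 56.
Redistributed shares: Haddad 22,528.57 → $22,530; Delacroix 2,816.07 → $2,820; Vance 25,344.64 → $25,340; Ferraro 28,160.71 → $28,160.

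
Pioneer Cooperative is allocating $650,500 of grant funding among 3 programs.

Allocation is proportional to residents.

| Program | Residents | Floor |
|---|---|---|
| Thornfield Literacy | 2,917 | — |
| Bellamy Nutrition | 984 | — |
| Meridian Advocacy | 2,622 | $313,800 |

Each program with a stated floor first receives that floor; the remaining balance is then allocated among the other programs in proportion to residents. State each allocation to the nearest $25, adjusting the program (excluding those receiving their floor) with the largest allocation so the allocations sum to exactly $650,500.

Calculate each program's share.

Thornfield Literacy: $251,775 | Bellamy Nutrition: $84,925 | Meridian Advocacy: $313,800

Guaranteed amounts: Meridian Advocacy $313,800. Balance $336,700.
Balance split over remaining residents 3,901: Thornfield Literacy 251,769.78 → $251,775; Bellamy Nutrition 84,930.22 → $84,925.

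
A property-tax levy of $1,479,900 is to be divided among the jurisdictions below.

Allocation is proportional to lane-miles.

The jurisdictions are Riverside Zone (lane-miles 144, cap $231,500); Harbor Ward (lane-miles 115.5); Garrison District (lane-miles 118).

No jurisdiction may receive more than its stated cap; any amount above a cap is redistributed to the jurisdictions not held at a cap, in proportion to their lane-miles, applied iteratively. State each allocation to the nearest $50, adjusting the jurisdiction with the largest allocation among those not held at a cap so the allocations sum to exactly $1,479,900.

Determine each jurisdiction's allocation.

Combined lane-miles = 377.5.
Unconstrained shares: Riverside Zone 564,518.15; Harbor Ward 452,790.60; Garrison District 462,591.26.
Held at cap: Riverside Zone ($231,500); remaining pool $1,248,400 reallocated over remaining lane-miles 233.5.
Redistributed shares: Harbor Ward 617,516.92 → $617,500; Garrison District 630,883.08 → $630,900.

Riverside Zone: $231,500 | Harbor Ward: $617,500 | Garrison District: $630,900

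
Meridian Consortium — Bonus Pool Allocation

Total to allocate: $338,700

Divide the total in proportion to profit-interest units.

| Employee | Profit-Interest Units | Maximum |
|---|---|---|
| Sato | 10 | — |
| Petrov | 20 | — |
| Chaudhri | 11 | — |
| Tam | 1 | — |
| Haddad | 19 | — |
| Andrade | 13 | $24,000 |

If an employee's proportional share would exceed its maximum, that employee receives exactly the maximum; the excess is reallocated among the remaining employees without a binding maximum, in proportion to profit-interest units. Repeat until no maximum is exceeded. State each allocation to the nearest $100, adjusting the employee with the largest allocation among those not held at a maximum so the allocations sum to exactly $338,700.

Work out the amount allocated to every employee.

Sato: $51,600 · Petrov: $103,200 · Chaudhri: $56,700 · Tam: $5,200 · Haddad: $98,000 · Andrade: $24,000

Sum of profit-interest units: 74.
Pro-rata shares before constraints: Sato 45,770.27; Petrov 91,540.54; Chaudhri 50,347.30; Tam 4,577.03; Haddad 86,963.51; Andrade 59,501.35.
Capped: Andrade ($24,000); balance $314,700 reallocated over remaining profit-interest units 61.
Redistributed shares: Sato 51,590.16 → $51,600; Petrov 103,180.33 → $103,200; Chaudhri 56,749.18 → $56,700; Tam 5,159.02 → $5,200; Haddad 98,021.31 → $98,000.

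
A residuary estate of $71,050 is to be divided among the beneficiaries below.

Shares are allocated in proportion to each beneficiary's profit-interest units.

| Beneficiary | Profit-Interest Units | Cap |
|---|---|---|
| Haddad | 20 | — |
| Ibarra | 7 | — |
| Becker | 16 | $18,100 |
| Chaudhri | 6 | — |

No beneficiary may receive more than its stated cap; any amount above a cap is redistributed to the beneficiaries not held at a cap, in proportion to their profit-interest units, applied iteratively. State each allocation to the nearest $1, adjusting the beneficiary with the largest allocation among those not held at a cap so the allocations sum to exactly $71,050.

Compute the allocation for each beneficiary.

Haddad: $32,091; Ibarra: $11,232; Becker: $18,100; Chaudhri: $9,627

Profit-interest units total: 49.
Pro-rata shares before constraints: Haddad 29,000.00; Ibarra 10,150.00; Becker 23,200.00; Chaudhri 8,700.00.
Held at cap: Becker ($18,100); remaining pool $52,950 reallocated over remaining profit-interest units 33.
Redistributed shares: Haddad 32,090.91 → $32,091; Ibarra 11,231.82 → $11,232; Chaudhri 9,627.27 → $9,627.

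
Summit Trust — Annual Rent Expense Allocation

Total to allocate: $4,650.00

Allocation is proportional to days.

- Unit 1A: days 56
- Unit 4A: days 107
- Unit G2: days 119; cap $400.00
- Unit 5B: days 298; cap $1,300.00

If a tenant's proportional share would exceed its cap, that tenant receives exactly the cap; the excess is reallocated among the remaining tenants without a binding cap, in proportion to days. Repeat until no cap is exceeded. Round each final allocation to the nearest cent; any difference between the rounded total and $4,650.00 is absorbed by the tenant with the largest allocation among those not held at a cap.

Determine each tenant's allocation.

Sum of days: 580.
Proportional shares (ignoring caps): Unit 1A 448.9655; Unit 4A 857.8448; Unit G2 954.0517; Unit 5B 2,389.1379.
Capped: Unit G2 ($400.00), Unit 5B ($1,300.00); remaining pool $2,950.00 reallocated over remaining days 163.
Shares after redistribution: Unit 1A 1,013.4969 → $1,013.50; Unit 4A 1,936.5031 → $1,936.50.

Unit 1A: $1,013.50 · Unit 4A: $1,936.50 · Unit G2: $400.00 · Unit 5B: $1,300.00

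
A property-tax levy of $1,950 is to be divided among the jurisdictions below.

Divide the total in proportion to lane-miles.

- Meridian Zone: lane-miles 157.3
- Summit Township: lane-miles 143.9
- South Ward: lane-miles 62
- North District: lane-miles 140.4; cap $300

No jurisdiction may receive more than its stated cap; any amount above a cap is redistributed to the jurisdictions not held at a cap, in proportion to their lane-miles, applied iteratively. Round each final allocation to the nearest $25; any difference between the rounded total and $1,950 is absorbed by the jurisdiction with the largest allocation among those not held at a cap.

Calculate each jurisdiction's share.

Meridian Zone: $725 | Summit Township: $650 | South Ward: $275 | North District: $300

Combined lane-miles = 503.6.
Proportional shares (ignoring caps): Meridian Zone 609.08; Summit Township 557.20; South Ward 240.07; North District 543.65.
Cap binds for North District ($300); balance $1,650 reallocated over remaining lane-miles 363.2.
Shares after redistribution: Meridian Zone 714.61 → $725; Summit Township 653.73 → $650; South Ward 281.66 → $275.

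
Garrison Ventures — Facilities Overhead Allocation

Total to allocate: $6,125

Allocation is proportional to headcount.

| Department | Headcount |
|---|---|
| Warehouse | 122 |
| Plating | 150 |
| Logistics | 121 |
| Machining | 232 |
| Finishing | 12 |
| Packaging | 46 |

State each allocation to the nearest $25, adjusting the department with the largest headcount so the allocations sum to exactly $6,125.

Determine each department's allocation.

Total headcount = 122 + 150 + 121 + 232 + 12 + 46 = 683.
Raw shares: Warehouse 1,094.07; Plating 1,345.17; Logistics 1,085.10; Machining 2,080.53; Finishing 107.61; Packaging 412.52.
Rounded to nearest $25: Warehouse $1,100; Plating $1,350; Logistics $1,075; Machining $2,075; Finishing $100; Packaging $425. Sum = $6,125.
Rounded total matches; no reconciliation needed.

Warehouse: $1,100 | Plating: $1,350 | Logistics: $1,075 | Machining: $2,075 | Finishing: $100 | Packaging: $425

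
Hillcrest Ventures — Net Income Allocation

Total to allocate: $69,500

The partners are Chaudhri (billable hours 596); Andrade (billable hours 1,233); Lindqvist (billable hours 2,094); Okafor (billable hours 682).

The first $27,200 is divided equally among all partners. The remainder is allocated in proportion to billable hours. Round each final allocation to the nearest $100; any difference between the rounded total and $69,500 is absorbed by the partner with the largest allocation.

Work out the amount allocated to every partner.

First tranche $27,200 split equally: $6,800 each.
Remainder $42,300 by billable hours (total 4,605): Chaudhri 5,474.66 → $5,500; Andrade 11,325.93 → $11,300; Lindqvist 19,234.79 → $19,200; Okafor 6,264.63 → $6,300.
Totals: Chaudhri $6,800 + $5,500 = $12,300; Andrade $6,800 + $11,300 = $18,100; Lindqvist $6,800 + $19,200 = $26,000; Okafor $6,800 + $6,300 = $13,100.

Chaudhri: $12,300 · Andrade: $18,100 · Lindqvist: $26,000 · Okafor: $13,100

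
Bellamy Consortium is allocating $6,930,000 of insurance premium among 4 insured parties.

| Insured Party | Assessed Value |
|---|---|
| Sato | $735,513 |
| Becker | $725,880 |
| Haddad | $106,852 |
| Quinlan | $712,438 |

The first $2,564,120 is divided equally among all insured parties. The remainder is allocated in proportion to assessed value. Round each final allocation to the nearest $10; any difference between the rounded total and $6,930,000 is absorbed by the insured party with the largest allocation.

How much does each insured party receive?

Sato: $2,049,010; Becker: $2,030,570; Haddad: $845,580; Quinlan: $2,004,840

First tranche $2,564,120 split equally: $641,030 each.
Remainder $4,365,880 by assessed value (total 2,280,683): Sato 1,407,982.39 → $1,407,980; Becker 1,389,542.07 → $1,389,540; Haddad 204,545.31 → $204,550; Quinlan 1,363,810.23 → $1,363,810.
Totals: Sato $641,030 + $1,407,980 = $2,049,010; Becker $641,030 + $1,389,540 = $2,030,570; Haddad $641,030 + $204,550 = $845,580; Quinlan $641,030 + $1,363,810 = $2,004,840.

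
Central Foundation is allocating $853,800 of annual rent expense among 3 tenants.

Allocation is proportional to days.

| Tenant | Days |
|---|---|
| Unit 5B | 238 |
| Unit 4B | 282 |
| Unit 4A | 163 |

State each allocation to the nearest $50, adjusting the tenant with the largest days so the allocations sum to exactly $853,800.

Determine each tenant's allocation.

Unit 5B: $297,500 | Unit 4B: $352,550 | Unit 4A: $203,750

Combined days = 683.
Pro-rata amounts: Unit 5B 238/683 × $853,800 = 297,517.42; Unit 4B 282/683 × $853,800 = 352,520.64; Unit 4A 163/683 × $853,800 = 203,761.93.
At nearest $50: Unit 5B $297,500; Unit 4B $352,500; Unit 4A $203,750. Sum = $853,750.
Difference $853,800 − $853,750 = +$50 applied to largest days (Unit 4B): Unit 4B becomes $352,550.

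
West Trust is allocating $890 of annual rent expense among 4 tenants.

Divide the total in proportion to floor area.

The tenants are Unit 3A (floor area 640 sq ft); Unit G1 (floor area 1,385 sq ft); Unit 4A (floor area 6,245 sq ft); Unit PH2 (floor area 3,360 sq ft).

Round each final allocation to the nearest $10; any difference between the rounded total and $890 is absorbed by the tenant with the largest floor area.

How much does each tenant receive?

Combined floor area = 11,630.
Raw shares: Unit 3A 640/11,630 × $890 = 48.98; Unit G1 1,385/11,630 × $890 = 105.99; Unit 4A 6,245/11,630 × $890 = 477.91; Unit PH2 3,360/11,630 × $890 = 257.13.
At nearest $10: Unit 3A $50; Unit G1 $110; Unit 4A $480; Unit PH2 $260. Sum = $900.
Difference $890 − $900 = −$10 applied to largest floor area (Unit 4A): Unit 4A becomes $470.

Unit 3A: $50 | Unit G1: $110 | Unit 4A: $470 | Unit PH2: $260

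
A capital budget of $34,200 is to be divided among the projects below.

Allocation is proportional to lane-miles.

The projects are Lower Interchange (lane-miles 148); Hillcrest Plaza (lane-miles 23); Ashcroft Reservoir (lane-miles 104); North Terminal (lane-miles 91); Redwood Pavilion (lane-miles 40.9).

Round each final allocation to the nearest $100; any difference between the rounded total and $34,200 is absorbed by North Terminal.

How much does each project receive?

Combined lane-miles = 406.9.
Proportional shares: Lower Interchange 148/406.9 × $34,200 = 12,439.42; Hillcrest Plaza 23/406.9 × $34,200 = 1,933.15; Ashcroft Reservoir 104/406.9 × $34,200 = 8,741.21; North Terminal 91/406.9 × $34,200 = 7,648.56; Redwood Pavilion 40.9/406.9 × $34,200 = 3,437.65.
Rounded to nearest $100: Lower Interchange $12,400; Hillcrest Plaza $1,900; Ashcroft Reservoir $8,700; North Terminal $7,600; Redwood Pavilion $3,400. Sum = $34,000.
Difference $34,200 − $34,000 = +$200 applied to North Terminal: North Terminal becomes $7,800.

Lower Interchange: $12,400 · Hillcrest Plaza: $1,900 · Ashcroft Reservoir: $8,700 · North Terminal: $7,800 · Redwood Pavilion: $3,400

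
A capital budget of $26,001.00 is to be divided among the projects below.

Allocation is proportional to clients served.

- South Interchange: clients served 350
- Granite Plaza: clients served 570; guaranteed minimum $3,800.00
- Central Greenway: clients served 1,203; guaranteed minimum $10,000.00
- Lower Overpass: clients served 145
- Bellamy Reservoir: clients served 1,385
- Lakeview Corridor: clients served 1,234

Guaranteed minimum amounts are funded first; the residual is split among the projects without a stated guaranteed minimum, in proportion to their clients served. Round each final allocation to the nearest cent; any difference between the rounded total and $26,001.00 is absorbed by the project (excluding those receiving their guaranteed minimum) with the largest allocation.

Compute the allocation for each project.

Minimums first: Granite Plaza $3,800.00; Central Greenway $10,000.00. Residual $12,201.00.
Residual split over remaining clients served 3,114: South Interchange 1,371.3391 → $1,371.34; Lower Overpass 568.1262 → $568.13; Bellamy Reservoir 5,426.5848 → $5,426.58; Lakeview Corridor 4,834.9499 → $4,834.95.

South Interchange: $1,371.34 | Granite Plaza: $3,800.00 | Central Greenway: $10,000.00 | Lower Overpass: $568.13 | Bellamy Reservoir: $5,426.58 | Lakeview Corridor: $4,834.95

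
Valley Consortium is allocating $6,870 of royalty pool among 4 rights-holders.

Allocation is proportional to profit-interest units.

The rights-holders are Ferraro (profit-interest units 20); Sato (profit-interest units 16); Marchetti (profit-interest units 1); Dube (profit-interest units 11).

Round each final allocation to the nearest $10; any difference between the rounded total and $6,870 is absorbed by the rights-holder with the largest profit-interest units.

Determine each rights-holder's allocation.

Ferraro: $2,870; Sato: $2,290; Marchetti: $140; Dube: $1,570

Total profit-interest units = 20 + 16 + 1 + 11 = 48.
Raw shares: Ferraro 2,862.50; Sato 2,290.00; Marchetti 143.12; Dube 1,574.38.
After rounding ($10): Ferraro $2,860; Sato $2,290; Marchetti $140; Dube $1,570. Sum = $6,860.
Difference $6,870 − $6,860 = +$10 applied to largest profit-interest units (Ferraro): Ferraro becomes $2,870.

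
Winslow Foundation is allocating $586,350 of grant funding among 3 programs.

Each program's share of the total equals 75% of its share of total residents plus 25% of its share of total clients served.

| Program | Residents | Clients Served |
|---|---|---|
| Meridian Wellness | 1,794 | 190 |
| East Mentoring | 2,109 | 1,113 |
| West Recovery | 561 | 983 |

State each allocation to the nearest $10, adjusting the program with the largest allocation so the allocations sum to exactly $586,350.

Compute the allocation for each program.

Meridian Wellness: $188,920 | East Mentoring: $279,130 | West Recovery: $118,300

Residents total 4,464; clients served total 2,286.
Blended shares (75% residents + 25% clients served): Meridian Wellness 0.3222; East Mentoring 0.4761; West Recovery 0.2018.
Proportional shares: Meridian Wellness 188,916.07; East Mentoring 279,134.17; West Recovery 118,299.76.
At nearest $10: Meridian Wellness $188,920; East Mentoring $279,130; West Recovery $118,300. Sum = $586,350.
No rounding difference to absorb.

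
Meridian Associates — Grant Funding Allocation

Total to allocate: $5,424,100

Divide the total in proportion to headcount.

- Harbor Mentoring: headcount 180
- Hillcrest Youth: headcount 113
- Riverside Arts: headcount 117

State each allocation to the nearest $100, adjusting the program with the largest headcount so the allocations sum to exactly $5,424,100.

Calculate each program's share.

Harbor Mentoring: $2,381,300; Hillcrest Youth: $1,494,900; Riverside Arts: $1,547,900

Headcount total: 180 + 113 + 117 = 410.
Pro-rata amounts: Harbor Mentoring 2,381,312.20; Hillcrest Youth 1,494,934.88; Riverside Arts 1,547,852.93.
Rounded to nearest $100: Harbor Mentoring $2,381,300; Hillcrest Youth $1,494,900; Riverside Arts $1,547,900. Sum = $5,424,100.
Rounded total matches; no reconciliation needed.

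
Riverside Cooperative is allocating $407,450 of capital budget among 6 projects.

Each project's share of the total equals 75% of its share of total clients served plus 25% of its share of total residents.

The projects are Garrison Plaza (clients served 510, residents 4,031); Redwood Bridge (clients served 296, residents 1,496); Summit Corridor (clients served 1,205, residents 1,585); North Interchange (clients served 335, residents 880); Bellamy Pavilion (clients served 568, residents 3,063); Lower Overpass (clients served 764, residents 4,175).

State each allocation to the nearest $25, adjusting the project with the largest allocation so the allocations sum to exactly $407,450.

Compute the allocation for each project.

Garrison Plaza: $69,325 · Redwood Bridge: $34,600 · Summit Corridor: $110,725 · North Interchange: $33,725 · Bellamy Pavilion: $67,675 · Lower Overpass: $91,400

Clients served total 3,678; residents total 15,230.
Combined weights (75% clients served + 25% residents): Garrison Plaza 0.1702; Redwood Bridge 0.0849; Summit Corridor 0.2717; North Interchange 0.0828; Bellamy Pavilion 0.1661; Lower Overpass 0.2243.
Pro-rata amounts: Garrison Plaza 69,333.93; Redwood Bridge 34,598.90; Summit Corridor 110,718.63; North Interchange 33,719.24; Bellamy Pavilion 67,678.62; Lower Overpass 91,400.69.
After rounding ($25): Garrison Plaza $69,325; Redwood Bridge $34,600; Summit Corridor $110,725; North Interchange $33,725; Bellamy Pavilion $67,675; Lower Overpass $91,400. Sum = $407,450.
Sum already equals the total — no adjustment.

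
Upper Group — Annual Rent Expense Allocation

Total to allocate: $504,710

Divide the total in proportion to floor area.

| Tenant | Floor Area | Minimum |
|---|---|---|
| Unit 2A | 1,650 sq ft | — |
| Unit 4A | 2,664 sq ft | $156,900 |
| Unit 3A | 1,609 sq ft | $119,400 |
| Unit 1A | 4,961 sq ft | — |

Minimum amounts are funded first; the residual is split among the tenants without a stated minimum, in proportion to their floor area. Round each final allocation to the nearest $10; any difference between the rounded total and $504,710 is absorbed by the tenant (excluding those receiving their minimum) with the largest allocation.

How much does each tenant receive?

Unit 2A: $57,010 · Unit 4A: $156,900 · Unit 3A: $119,400 · Unit 1A: $171,400

Guaranteed amounts: Unit 4A $156,900; Unit 3A $119,400. Residual $228,410.
Residual split over remaining floor area 6,611: Unit 2A 57,007.49 → $57,010; Unit 1A 171,402.51 → $171,400.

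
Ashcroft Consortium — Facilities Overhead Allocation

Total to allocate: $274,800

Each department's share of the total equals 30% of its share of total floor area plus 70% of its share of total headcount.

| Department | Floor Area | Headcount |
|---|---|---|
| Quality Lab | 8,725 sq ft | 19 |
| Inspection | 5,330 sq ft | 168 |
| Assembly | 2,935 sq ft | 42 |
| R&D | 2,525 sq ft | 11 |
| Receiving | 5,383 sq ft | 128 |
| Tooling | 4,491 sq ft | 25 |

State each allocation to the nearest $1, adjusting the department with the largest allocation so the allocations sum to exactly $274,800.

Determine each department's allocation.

Quality Lab: $33,775; Inspection: $97,181; Assembly: $28,791; R&D: $12,467; Receiving: $77,752; Tooling: $24,834

Floor area total 29,389; headcount total 393.
Blended shares (30% floor area + 70% headcount): Quality Lab 0.1229; Inspection 0.3536; Assembly 0.1048; R&D 0.0454; Receiving 0.2829; Tooling 0.0904.
Unrounded shares: Quality Lab 33,774.62; Inspection 97,181.58; Assembly 28,790.62; R&D 12,467.08; Receiving 77,751.62; Tooling 24,834.49.
Rounded to nearest $1: Quality Lab $33,775; Inspection $97,182; Assembly $28,791; R&D $12,467; Receiving $77,752; Tooling $24,834. Sum = $274,801.
Difference $274,800 − $274,801 = −$1 applied to largest allocation (Inspection): Inspection becomes $97,181.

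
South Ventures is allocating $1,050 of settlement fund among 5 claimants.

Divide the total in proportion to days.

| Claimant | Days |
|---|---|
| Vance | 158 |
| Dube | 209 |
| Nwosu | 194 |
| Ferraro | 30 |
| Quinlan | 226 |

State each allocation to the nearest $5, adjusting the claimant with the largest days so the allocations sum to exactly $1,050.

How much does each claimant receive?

Sum of days: 158 + 209 + 194 + 30 + 226 = 817.
Pro-rata amounts: Vance 203.06; Dube 268.60; Nwosu 249.33; Ferraro 38.56; Quinlan 290.45.
After rounding ($5): Vance $205; Dube $270; Nwosu $250; Ferraro $40; Quinlan $290. Sum = $1,055.
Difference $1,050 − $1,055 = −$5 applied to largest days (Quinlan): Quinlan becomes $285.

Vance: $205 | Dube: $270 | Nwosu: $250 | Ferraro: $40 | Quinlan: $285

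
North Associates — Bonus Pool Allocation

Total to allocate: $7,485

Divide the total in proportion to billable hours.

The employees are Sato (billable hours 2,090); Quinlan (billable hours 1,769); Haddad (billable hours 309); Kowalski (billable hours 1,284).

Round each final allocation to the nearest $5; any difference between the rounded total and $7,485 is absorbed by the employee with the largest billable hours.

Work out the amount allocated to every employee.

Sato: $2,865; Quinlan: $2,430; Haddad: $425; Kowalski: $1,765

Combined billable hours = 2,090 + 1,769 + 309 + 1,284 = 5,452.
Unrounded shares: Sato 2,869.34; Quinlan 2,428.64; Haddad 424.22; Kowalski 1,762.79.
After rounding ($5): Sato $2,870; Quinlan $2,430; Haddad $425; Kowalski $1,765. Sum = $7,490.
Difference $7,485 − $7,490 = −$5 applied to largest billable hours (Sato): Sato becomes $2,865.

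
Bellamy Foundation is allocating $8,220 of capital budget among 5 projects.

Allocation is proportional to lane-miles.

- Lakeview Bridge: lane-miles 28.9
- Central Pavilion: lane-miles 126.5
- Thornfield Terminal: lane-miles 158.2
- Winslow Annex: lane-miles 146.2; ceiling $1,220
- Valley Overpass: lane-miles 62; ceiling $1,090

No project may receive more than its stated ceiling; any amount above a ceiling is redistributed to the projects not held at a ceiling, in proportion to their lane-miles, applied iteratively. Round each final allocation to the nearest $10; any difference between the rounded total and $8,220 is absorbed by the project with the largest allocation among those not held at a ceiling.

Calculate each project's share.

Total lane-miles = 521.8.
Unconstrained shares: Lakeview Bridge 455.27; Central Pavilion 1,992.78; Thornfield Terminal 2,492.15; Winslow Annex 2,303.11; Valley Overpass 976.70.
Cap binds for Winslow Annex ($1,220); balance $7,000 reallocated over remaining lane-miles 375.6.
Cap binds for Valley Overpass ($1,090); balance $5,910 reallocated over remaining lane-miles 313.6.
Redistributed shares: Lakeview Bridge 544.64 → $540; Central Pavilion 2,383.98 → $2,380; Thornfield Terminal 2,981.38 → $2,980.
Rounding difference +$10 applied to Thornfield Terminal → $2,990.

Lakeview Bridge: $540 | Central Pavilion: $2,380 | Thornfield Terminal: $2,990 | Winslow Annex: $1,220 | Valley Overpass: $1,090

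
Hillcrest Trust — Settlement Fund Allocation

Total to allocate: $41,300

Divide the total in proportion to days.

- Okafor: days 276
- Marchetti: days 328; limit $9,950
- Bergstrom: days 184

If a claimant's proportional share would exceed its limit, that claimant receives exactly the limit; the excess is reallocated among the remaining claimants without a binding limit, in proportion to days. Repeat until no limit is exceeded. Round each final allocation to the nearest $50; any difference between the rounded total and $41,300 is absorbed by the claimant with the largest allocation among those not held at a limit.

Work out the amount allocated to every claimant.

Sum of days: 788.
Unconstrained shares: Okafor 14,465.48; Marchetti 17,190.86; Bergstrom 9,643.65.
Held at cap: Marchetti ($9,950); balance $31,350 reallocated over remaining days 460.
Redistributed shares: Okafor 18,810.00 → $18,800; Bergstrom 12,540.00 → $12,550.

Okafor: $18,800 | Marchetti: $9,950 | Bergstrom: $12,550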